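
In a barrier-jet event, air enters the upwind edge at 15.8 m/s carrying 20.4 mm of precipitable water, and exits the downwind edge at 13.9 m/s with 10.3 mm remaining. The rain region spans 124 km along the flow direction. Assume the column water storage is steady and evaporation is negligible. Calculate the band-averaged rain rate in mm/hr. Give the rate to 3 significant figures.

R ≈ 5.20 mm/hr

Column moisture flux per unit crosswind length is F = V × PW.
Inflow: F_in = 15.8 × 20.4 = 322.32 mm·m/s
Outflow: F_out = 13.9 × 10.3 = 143.17 mm·m/s
Steady-state rate R = (F_in − F_out)/L = (322.32 − 143.17) / 124000 m = 1.445e-03 mm/s.
R = 1.445e-03 × 3600 = 5.20 mm/hr.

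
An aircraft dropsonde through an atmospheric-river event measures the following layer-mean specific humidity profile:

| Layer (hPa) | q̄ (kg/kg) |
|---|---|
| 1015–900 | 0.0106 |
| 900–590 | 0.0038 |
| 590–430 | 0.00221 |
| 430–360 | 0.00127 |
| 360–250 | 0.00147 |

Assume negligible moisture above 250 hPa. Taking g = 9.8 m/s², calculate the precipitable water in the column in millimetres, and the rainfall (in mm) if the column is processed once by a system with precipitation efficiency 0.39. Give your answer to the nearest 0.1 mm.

Precipitable water is the column-integrated vapour mass per unit area: PW = (1/g) Σ q̄ Δp, with q in kg/kg and Δp in Pa (1 kg/m² of water = 1 mm).
Layer 1015–900 hPa: Δp = 115 hPa = 11500 Pa, q̄ = 0.0106 kg/kg → 0.0106 × 11500 / 9.8 = 12.44 mm
Layer 900–590 hPa: Δp = 310 hPa = 31000 Pa, q̄ = 0.0038 kg/kg → 0.0038 × 31000 / 9.8 = 12.02 mm
Layer 590–430 hPa: Δp = 160 hPa = 16000 Pa, q̄ = 0.00221 kg/kg → 0.00221 × 16000 / 9.8 = 3.61 mm
Layer 430–360 hPa: Δp = 70 hPa = 7000 Pa, q̄ = 0.00127 kg/kg → 0.00127 × 7000 / 9.8 = 0.91 mm
Layer 360–250 hPa: Δp = 110 hPa = 11000 Pa, q̄ = 0.00147 kg/kg → 0.00147 × 11000 / 9.8 = 1.65 mm
PW = 12.44 + 12.02 + 3.61 + 0.91 + 1.65 = 30.63 ≈ 30.6 mm.
Rainfall = ε × PW = 0.39 × 30.6 = 11.9 mm.

PW ≈ 30.6 mm; rainfall ≈ 11.9 mm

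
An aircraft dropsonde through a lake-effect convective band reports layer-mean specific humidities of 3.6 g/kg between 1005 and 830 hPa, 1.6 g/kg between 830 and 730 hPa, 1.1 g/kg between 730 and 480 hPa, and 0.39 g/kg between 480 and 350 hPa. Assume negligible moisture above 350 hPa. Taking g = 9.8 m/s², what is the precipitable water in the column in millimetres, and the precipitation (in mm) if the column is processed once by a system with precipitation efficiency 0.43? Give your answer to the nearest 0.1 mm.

PW ≈ 11.4 mm; precipitation ≈ 4.9 mm

Precipitable water is the column-integrated vapour mass per unit area: PW = (1/g) Σ q̄ Δp, with q in kg/kg and Δp in Pa (1 kg/m² of water = 1 mm).
Layer 1005–830 hPa: Δp = 175 hPa = 17500 Pa, q̄ = 0.0036 kg/kg → 0.0036 × 17500 / 9.8 = 6.43 mm
Layer 830–730 hPa: Δp = 100 hPa = 10000 Pa, q̄ = 0.0016 kg/kg → 0.0016 × 10000 / 9.8 = 1.63 mm
Layer 730–480 hPa: Δp = 250 hPa = 25000 Pa, q̄ = 0.0011 kg/kg → 0.0011 × 25000 / 9.8 = 2.81 mm
Layer 480–350 hPa: Δp = 130 hPa = 13000 Pa, q̄ = 0.00039 kg/kg → 0.00039 × 13000 / 9.8 = 0.52 mm
PW = 6.43 + 1.63 + 2.81 + 0.52 = 11.39 ≈ 11.4 mm.
Precipitation = ε × PW = 0.43 × 11.4 = 4.9 mm.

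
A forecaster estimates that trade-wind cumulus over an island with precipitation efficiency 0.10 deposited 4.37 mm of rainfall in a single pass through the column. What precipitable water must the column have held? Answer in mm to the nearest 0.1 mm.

PW ≈ 43.7 mm

PW = rainfall / ε = 4.37 / 0.10 = 43.7 mm.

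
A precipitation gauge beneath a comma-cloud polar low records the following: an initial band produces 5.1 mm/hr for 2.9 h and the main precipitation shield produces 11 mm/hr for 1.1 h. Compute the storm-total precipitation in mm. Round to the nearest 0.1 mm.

total ≈ 26.9 mm

Total = Σ Rᵢ Δtᵢ = 5.1 × 2.9 + 11 × 1.1
      = 14.79 + 12.1 = 26.9 mm.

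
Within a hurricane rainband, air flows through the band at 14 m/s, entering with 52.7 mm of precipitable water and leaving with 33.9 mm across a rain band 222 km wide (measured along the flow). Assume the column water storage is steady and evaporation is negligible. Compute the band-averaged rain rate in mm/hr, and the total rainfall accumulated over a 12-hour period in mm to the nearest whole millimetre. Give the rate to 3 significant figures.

R ≈ 4.27 mm/hr; total ≈ 51 mm

Column moisture flux per unit crosswind length is F = V × PW.
Inflow: F_in = 14 × 52.7 = 737.8 mm·m/s
Outflow: F_out = 14 × 33.9 = 474.6 mm·m/s
Steady-state rate R = (F_in − F_out)/L = (737.8 − 474.6) / 222000 m = 1.186e-03 mm/s.
R = 1.186e-03 × 3600 = 4.27 mm/hr.
Over 12 h: total = 4.27 × 12 = 51.24 ≈ 51 mm.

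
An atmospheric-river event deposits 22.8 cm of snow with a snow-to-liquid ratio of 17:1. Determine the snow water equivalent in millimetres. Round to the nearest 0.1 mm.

SWE = snow depth / ratio = 22.8 cm / 17 = 1.341 cm = 13.4 mm.

SWE ≈ 13.4 mm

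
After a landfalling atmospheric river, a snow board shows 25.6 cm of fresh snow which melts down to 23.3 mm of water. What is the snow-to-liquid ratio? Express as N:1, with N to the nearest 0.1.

ratio ≈ 11.0

Ratio = snow depth / SWE = 256 mm / 23.3 mm = 11.0, i.e. 11.0:1.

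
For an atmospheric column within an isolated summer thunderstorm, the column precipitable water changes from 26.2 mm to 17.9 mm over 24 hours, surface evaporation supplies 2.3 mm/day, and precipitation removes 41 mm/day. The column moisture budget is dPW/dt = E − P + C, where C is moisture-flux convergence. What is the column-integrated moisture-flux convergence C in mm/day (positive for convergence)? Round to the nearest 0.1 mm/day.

C ≈ 30.4 mm/day

dPW/dt = (17.9 − 26.2) mm / (24/24 day) = -8.300 mm/day.
C = dPW/dt − E + P = (-8.300) − 2.3 + 41 = 30.4 mm/day.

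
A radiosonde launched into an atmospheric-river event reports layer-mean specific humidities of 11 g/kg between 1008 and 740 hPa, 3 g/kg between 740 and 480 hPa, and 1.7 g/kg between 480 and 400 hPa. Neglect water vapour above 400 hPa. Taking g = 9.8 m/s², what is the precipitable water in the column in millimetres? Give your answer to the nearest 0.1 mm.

Precipitable water is the column-integrated vapour mass per unit area: PW = (1/g) Σ q̄ Δp, with q in kg/kg and Δp in Pa (1 kg/m² of water = 1 mm).
Layer 1008–740 hPa: Δp = 268 hPa = 26800 Pa, q̄ = 0.011 kg/kg → 0.011 × 26800 / 9.8 = 30.08 mm
Layer 740–480 hPa: Δp = 260 hPa = 26000 Pa, q̄ = 0.003 kg/kg → 0.003 × 26000 / 9.8 = 7.96 mm
Layer 480–400 hPa: Δp = 80 hPa = 8000 Pa, q̄ = 0.0017 kg/kg → 0.0017 × 8000 / 9.8 = 1.39 mm
PW = 30.08 + 7.96 + 1.39 = 39.43 ≈ 39.4 mm.

PW ≈ 39.4 mm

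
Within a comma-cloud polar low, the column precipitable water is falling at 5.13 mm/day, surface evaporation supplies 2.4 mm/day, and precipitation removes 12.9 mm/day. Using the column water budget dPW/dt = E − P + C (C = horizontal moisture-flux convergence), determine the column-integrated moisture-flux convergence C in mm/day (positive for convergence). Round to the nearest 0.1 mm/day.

dPW/dt = -5.13 mm/day.
C = dPW/dt − E + P = (-5.13) − 2.4 + 12.9 = 5.4 mm/day.

C ≈ 5.4 mm/day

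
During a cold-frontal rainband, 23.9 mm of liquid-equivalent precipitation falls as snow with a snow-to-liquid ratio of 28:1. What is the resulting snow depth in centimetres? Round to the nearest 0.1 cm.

Snow depth = liquid × ratio = 23.9 mm × 28 = 669.2 mm = 66.9 cm.

snow depth ≈ 66.9 cm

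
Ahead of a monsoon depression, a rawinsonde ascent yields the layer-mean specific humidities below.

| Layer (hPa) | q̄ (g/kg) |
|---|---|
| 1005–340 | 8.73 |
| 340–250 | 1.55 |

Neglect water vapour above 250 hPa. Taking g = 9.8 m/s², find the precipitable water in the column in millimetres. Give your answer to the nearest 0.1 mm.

Precipitable water is the column-integrated vapour mass per unit area: PW = (1/g) Σ q̄ Δp, with q in kg/kg and Δp in Pa (1 kg/m² of water = 1 mm).
Layer 1005–340 hPa: Δp = 665 hPa = 66500 Pa, q̄ = 0.00873 kg/kg → 0.00873 × 66500 / 9.8 = 59.24 mm
Layer 340–250 hPa: Δp = 90 hPa = 9000 Pa, q̄ = 0.00155 kg/kg → 0.00155 × 9000 / 9.8 = 1.42 mm
PW = 59.24 + 1.42 = 60.66 ≈ 60.7 mm.

PW ≈ 60.7 mm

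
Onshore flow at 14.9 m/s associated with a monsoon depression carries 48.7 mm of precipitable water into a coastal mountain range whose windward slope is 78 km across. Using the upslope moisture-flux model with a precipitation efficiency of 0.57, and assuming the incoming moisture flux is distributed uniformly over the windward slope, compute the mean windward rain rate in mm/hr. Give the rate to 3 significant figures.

Incoming column moisture flux per unit ridge length: F = V × PW = 14.9 × 48.7 = 725.63 mm·m/s.
Spread over the 78 km slope with efficiency ε = 0.57: R = ε·F/W = 0.57 × 725.63 / 78000 m = 5.303e-03 mm/s.
R = 5.303e-03 × 3600 = 19.1 mm/hr.

R ≈ 19.1 mm/hr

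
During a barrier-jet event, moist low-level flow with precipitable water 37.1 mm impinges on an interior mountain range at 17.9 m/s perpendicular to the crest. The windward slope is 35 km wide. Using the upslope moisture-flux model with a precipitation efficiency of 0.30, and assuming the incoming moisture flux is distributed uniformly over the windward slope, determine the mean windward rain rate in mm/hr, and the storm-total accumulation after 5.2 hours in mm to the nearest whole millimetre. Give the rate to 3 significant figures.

Incoming column moisture flux per unit ridge length: F = V × PW = 17.9 × 37.1 = 664.09 mm·m/s.
Spread over the 35 km slope with efficiency ε = 0.30: R = ε·F/W = 0.30 × 664.09 / 35000 m = 5.692e-03 mm/s.
R = 5.692e-03 × 3600 = 20.5 mm/hr.
Over 5.2 h: total = 20.5 × 5.2 = 106.6 ≈ 107 mm.

R ≈ 20.5 mm/hr; total ≈ 107 mm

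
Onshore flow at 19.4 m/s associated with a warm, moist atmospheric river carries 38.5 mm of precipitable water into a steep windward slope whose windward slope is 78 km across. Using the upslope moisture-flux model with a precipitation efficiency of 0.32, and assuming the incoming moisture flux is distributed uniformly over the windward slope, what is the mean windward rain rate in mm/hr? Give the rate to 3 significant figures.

Incoming column moisture flux per unit ridge length: F = V × PW = 19.4 × 38.5 = 746.9 mm·m/s.
Spread over the 78 km slope with efficiency ε = 0.32: R = ε·F/W = 0.32 × 746.9 / 78000 m = 3.064e-03 mm/s.
R = 3.064e-03 × 3600 = 11.0 mm/hr.

R ≈ 11.0 mm/hr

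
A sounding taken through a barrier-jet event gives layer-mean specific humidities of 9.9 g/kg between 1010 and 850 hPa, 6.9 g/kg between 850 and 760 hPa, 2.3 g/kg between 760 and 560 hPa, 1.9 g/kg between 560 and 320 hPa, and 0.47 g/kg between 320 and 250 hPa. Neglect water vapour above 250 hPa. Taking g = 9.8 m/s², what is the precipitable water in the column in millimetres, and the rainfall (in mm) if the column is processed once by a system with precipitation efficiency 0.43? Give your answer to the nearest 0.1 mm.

Precipitable water is the column-integrated vapour mass per unit area: PW = (1/g) Σ q̄ Δp, with q in kg/kg and Δp in Pa (1 kg/m² of water = 1 mm).
Layer 1010–850 hPa: Δp = 160 hPa = 16000 Pa, q̄ = 0.0099 kg/kg → 0.0099 × 16000 / 9.8 = 16.16 mm
Layer 850–760 hPa: Δp = 90 hPa = 9000 Pa, q̄ = 0.0069 kg/kg → 0.0069 × 9000 / 9.8 = 6.34 mm
Layer 760–560 hPa: Δp = 200 hPa = 20000 Pa, q̄ = 0.0023 kg/kg → 0.0023 × 20000 / 9.8 = 4.69 mm
Layer 560–320 hPa: Δp = 240 hPa = 24000 Pa, q̄ = 0.0019 kg/kg → 0.0019 × 24000 / 9.8 = 4.65 mm
Layer 320–250 hPa: Δp = 70 hPa = 7000 Pa, q̄ = 0.00047 kg/kg → 0.00047 × 7000 / 9.8 = 0.34 mm
PW = 16.16 + 6.34 + 4.69 + 4.65 + 0.34 = 32.18 ≈ 32.2 mm.
Rainfall = ε × PW = 0.43 × 32.2 = 13.8 mm.

PW ≈ 32.2 mm; rainfall ≈ 13.8 mm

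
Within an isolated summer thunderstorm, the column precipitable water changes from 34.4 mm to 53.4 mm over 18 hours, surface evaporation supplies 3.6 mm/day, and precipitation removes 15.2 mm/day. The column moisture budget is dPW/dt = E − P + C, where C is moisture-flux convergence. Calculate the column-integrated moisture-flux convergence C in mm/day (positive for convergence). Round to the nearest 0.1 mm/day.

C ≈ 36.9 mm/day

dPW/dt = (53.4 − 34.4) mm / (18/24 day) = +25.333 mm/day.
C = dPW/dt − E + P = (+25.333) − 3.6 + 15.2 = 36.9 mm/day.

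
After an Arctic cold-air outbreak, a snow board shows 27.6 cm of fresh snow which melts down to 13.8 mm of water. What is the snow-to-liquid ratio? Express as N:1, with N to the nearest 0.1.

Ratio = snow depth / SWE = 276 mm / 13.8 mm = 20.0, i.e. 20.0:1.

ratio ≈ 20.0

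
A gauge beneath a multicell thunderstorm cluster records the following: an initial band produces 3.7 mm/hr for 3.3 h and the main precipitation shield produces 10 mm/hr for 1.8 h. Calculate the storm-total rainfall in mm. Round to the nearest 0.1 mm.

Total = Σ Rᵢ Δtᵢ = 3.7 × 3.3 + 10 × 1.8
      = 12.21 + 18 = 30.2 mm.

total ≈ 30.2 mm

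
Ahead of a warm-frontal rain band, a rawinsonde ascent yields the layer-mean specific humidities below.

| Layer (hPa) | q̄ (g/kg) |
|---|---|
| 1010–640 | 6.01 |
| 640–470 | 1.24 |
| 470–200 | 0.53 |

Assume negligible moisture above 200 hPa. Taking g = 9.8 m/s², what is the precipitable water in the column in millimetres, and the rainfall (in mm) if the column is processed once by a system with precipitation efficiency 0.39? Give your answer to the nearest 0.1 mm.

PW ≈ 26.3 mm; rainfall ≈ 10.3 mm

Precipitable water is the column-integrated vapour mass per unit area: PW = (1/g) Σ q̄ Δp, with q in kg/kg and Δp in Pa (1 kg/m² of water = 1 mm).
Layer 1010–640 hPa: Δp = 370 hPa = 37000 Pa, q̄ = 0.00601 kg/kg → 0.00601 × 37000 / 9.8 = 22.69 mm
Layer 640–470 hPa: Δp = 170 hPa = 17000 Pa, q̄ = 0.00124 kg/kg → 0.00124 × 17000 / 9.8 = 2.15 mm
Layer 470–200 hPa: Δp = 270 hPa = 27000 Pa, q̄ = 0.00053 kg/kg → 0.00053 × 27000 / 9.8 = 1.46 mm
PW = 22.69 + 2.15 + 1.46 = 26.30 ≈ 26.3 mm.
Rainfall = ε × PW = 0.39 × 26.3 = 10.3 mm.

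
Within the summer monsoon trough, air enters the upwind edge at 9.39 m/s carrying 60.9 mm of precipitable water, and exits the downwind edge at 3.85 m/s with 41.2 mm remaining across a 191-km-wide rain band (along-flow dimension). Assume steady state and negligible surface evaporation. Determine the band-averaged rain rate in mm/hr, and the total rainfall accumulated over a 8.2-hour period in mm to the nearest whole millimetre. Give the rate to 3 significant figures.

R ≈ 7.79 mm/hr; total ≈ 64 mm

Column moisture flux per unit crosswind length is F = V × PW.
Inflow: F_in = 9.39 × 60.9 = 571.851 mm·m/s
Outflow: F_out = 3.85 × 41.2 = 158.62 mm·m/s
Steady-state rate R = (F_in − F_out)/L = (571.851 − 158.62) / 191000 m = 2.164e-03 mm/s.
R = 2.164e-03 × 3600 = 7.79 mm/hr.
Over 8.2 h: total = 7.79 × 8.2 = 63.878 ≈ 64 mm.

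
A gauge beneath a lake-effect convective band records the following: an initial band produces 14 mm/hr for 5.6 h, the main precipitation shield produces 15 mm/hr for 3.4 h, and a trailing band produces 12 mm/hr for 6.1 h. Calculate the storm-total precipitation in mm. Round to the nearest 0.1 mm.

Total = Σ Rᵢ Δtᵢ = 14 × 5.6 + 15 × 3.4 + 12 × 6.1
      = 78.4 + 51 + 73.2 = 202.6 mm.

total ≈ 202.6 mm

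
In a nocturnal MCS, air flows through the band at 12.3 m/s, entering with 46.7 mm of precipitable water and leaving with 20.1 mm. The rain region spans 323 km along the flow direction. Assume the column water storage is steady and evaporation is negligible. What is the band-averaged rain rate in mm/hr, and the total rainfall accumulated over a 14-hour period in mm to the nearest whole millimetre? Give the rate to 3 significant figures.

R ≈ 3.65 mm/hr; total ≈ 51 mm

Column moisture flux per unit crosswind length is F = V × PW.
Inflow: F_in = 12.3 × 46.7 = 574.41 mm·m/s
Outflow: F_out = 12.3 × 20.1 = 247.23 mm·m/s
Steady-state rate R = (F_in − F_out)/L = (574.41 − 247.23) / 323000 m = 1.013e-03 mm/s.
R = 1.013e-03 × 3600 = 3.65 mm/hr.
Over 14 h: total = 3.65 × 14 = 51.1 ≈ 51 mm.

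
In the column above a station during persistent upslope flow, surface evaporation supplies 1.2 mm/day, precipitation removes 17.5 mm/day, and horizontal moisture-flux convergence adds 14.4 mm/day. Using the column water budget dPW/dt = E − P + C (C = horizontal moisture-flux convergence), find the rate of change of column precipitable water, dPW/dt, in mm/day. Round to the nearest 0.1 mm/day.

dPW/dt = E − P + C = 1.2 − 17.5 + (14.4) = -1.9 mm/day.

dPW/dt ≈ -1.9 mm/day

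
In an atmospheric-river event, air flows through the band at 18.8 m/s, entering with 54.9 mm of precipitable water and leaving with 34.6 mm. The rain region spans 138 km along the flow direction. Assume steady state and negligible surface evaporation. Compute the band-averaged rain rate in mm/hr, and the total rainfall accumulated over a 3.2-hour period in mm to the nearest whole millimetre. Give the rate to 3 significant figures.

Column moisture flux per unit crosswind length is F = V × PW.
Inflow: F_in = 18.8 × 54.9 = 1032.12 mm·m/s
Outflow: F_out = 18.8 × 34.6 = 650.48 mm·m/s
Steady-state rate R = (F_in − F_out)/L = (1032.12 − 650.48) / 138000 m = 2.766e-03 mm/s.
R = 2.766e-03 × 3600 = 9.96 mm/hr.
Over 3.2 h: total = 9.96 × 3.2 = 31.872 ≈ 32 mm.

R ≈ 9.96 mm/hr; total ≈ 32 mm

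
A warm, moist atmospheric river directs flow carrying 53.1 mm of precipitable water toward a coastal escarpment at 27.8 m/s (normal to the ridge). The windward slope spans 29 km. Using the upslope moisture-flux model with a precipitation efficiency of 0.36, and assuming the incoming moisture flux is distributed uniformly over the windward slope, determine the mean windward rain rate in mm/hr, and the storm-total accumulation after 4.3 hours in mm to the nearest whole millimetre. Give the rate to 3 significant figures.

R ≈ 66.0 mm/hr; total ≈ 284 mm

Incoming column moisture flux per unit ridge length: F = V × PW = 27.8 × 53.1 = 1476.18 mm·m/s.
Spread over the 29 km slope with efficiency ε = 0.36: R = ε·F/W = 0.36 × 1476.18 / 29000 m = 1.832e-02 mm/s.
R = 1.832e-02 × 3600 = 66.0 mm/hr.
Over 4.3 h: total = 66.0 × 4.3 = 283.8 ≈ 284 mm.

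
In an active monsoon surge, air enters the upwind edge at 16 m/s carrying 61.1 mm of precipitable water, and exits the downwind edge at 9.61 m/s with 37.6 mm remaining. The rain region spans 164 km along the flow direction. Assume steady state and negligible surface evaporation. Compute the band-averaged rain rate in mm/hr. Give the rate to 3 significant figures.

Column moisture flux per unit crosswind length is F = V × PW.
Inflow: F_in = 16 × 61.1 = 977.6 mm·m/s
Outflow: F_out = 9.61 × 37.6 = 361.336 mm·m/s
Steady-state rate R = (F_in − F_out)/L = (977.6 − 361.336) / 164000 m = 3.758e-03 mm/s.
R = 3.758e-03 × 3600 = 13.5 mm/hr.

R ≈ 13.5 mm/hr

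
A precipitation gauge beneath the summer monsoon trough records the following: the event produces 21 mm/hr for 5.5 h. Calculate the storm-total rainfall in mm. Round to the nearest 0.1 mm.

Total = Σ Rᵢ Δtᵢ = 21 × 5.5
      = 115.5 = 115.5 mm.

total ≈ 115.5 mm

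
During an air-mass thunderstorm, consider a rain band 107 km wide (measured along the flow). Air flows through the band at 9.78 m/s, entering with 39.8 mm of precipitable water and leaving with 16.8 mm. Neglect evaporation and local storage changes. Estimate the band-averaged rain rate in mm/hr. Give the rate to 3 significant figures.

R ≈ 7.57 mm/hr

Column moisture flux per unit crosswind length is F = V × PW.
Inflow: F_in = 9.78 × 39.8 = 389.244 mm·m/s
Outflow: F_out = 9.78 × 16.8 = 164.304 mm·m/s
Steady-state rate R = (F_in − F_out)/L = (389.244 − 164.304) / 107000 m = 2.102e-03 mm/s.
R = 2.102e-03 × 3600 = 7.57 mm/hr.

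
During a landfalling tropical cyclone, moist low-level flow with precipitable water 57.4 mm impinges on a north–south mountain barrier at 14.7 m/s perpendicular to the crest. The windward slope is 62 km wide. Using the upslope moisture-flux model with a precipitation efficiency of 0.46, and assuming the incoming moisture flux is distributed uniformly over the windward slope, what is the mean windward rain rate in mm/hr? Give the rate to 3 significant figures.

Incoming column moisture flux per unit ridge length: F = V × PW = 14.7 × 57.4 = 843.78 mm·m/s.
Spread over the 62 km slope with efficiency ε = 0.46: R = ε·F/W = 0.46 × 843.78 / 62000 m = 6.260e-03 mm/s.
R = 6.260e-03 × 3600 = 22.5 mm/hr.

R ≈ 22.5 mm/hr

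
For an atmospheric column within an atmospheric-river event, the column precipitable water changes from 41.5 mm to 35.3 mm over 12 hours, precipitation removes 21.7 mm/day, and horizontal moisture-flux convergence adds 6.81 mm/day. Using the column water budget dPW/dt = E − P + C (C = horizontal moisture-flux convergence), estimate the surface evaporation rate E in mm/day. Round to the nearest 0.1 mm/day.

E ≈ 2.5 mm/day

dPW/dt = (35.3 − 41.5) mm / (12/24 day) = -12.400 mm/day.
E = dPW/dt + P − C = (-12.400) + 21.7 − (6.81) = 2.5 mm/day.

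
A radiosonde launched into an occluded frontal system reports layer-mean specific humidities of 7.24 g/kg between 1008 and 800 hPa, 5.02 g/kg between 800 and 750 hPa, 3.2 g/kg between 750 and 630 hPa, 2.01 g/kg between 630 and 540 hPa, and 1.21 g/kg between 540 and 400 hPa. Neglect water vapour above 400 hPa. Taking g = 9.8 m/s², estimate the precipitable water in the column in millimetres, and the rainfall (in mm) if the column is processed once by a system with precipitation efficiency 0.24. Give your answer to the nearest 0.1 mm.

Precipitable water is the column-integrated vapour mass per unit area: PW = (1/g) Σ q̄ Δp, with q in kg/kg and Δp in Pa (1 kg/m² of water = 1 mm).
Layer 1008–800 hPa: Δp = 208 hPa = 20800 Pa, q̄ = 0.00724 kg/kg → 0.00724 × 20800 / 9.8 = 15.37 mm
Layer 800–750 hPa: Δp = 50 hPa = 5000 Pa, q̄ = 0.00502 kg/kg → 0.00502 × 5000 / 9.8 = 2.56 mm
Layer 750–630 hPa: Δp = 120 hPa = 12000 Pa, q̄ = 0.0032 kg/kg → 0.0032 × 12000 / 9.8 = 3.92 mm
Layer 630–540 hPa: Δp = 90 hPa = 9000 Pa, q̄ = 0.00201 kg/kg → 0.00201 × 9000 / 9.8 = 1.85 mm
Layer 540–400 hPa: Δp = 140 hPa = 14000 Pa, q̄ = 0.00121 kg/kg → 0.00121 × 14000 / 9.8 = 1.73 mm
PW = 15.37 + 2.56 + 3.92 + 1.85 + 1.73 = 25.43 ≈ 25.4 mm.
Rainfall = ε × PW = 0.24 × 25.4 = 6.1 mm.

PW ≈ 25.4 mm; rainfall ≈ 6.1 mm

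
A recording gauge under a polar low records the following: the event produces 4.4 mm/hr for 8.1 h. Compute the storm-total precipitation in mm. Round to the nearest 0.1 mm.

total ≈ 35.6 mm

Total = Σ Rᵢ Δtᵢ = 4.4 × 8.1
      = 35.64 = 35.6 mm.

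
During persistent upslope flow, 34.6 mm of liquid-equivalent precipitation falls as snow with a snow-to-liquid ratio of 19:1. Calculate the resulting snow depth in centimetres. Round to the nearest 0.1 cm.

Snow depth = liquid × ratio = 34.6 mm × 19 = 657.4 mm = 65.7 cm.

snow depth ≈ 65.7 cm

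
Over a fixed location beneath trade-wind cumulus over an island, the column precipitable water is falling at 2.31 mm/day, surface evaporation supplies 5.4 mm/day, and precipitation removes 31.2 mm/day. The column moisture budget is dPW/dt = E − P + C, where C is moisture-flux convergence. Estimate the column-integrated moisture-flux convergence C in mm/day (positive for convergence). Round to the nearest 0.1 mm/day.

C ≈ 23.5 mm/day

dPW/dt = -2.31 mm/day.
C = dPW/dt − E + P = (-2.31) − 5.4 + 31.2 = 23.5 mm/day.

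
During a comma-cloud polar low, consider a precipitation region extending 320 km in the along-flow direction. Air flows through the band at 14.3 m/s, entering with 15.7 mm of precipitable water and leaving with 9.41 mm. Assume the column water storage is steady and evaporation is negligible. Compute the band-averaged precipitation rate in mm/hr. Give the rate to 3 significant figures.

R ≈ 1.01 mm/hr

Column moisture flux per unit crosswind length is F = V × PW.
Inflow: F_in = 14.3 × 15.7 = 224.51 mm·m/s
Outflow: F_out = 14.3 × 9.41 = 134.563 mm·m/s
Steady-state rate R = (F_in − F_out)/L = (224.51 − 134.563) / 320000 m = 2.811e-04 mm/s.
R = 2.811e-04 × 3600 = 1.01 mm/hr.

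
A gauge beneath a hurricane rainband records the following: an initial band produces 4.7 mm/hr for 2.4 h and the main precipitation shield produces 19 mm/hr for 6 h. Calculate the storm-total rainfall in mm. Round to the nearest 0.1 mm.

Total = Σ Rᵢ Δtᵢ = 4.7 × 2.4 + 19 × 6
      = 11.28 + 114 = 125.3 mm.

total ≈ 125.3 mm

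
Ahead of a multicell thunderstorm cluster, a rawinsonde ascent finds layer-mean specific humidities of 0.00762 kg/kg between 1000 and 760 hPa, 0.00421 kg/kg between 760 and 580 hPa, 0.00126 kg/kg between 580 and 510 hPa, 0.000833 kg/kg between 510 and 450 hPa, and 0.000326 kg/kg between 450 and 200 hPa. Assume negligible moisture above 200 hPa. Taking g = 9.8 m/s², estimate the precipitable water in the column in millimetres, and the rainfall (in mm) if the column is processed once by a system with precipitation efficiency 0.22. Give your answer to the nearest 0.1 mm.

PW ≈ 28.6 mm; rainfall ≈ 6.3 mm

Precipitable water is the column-integrated vapour mass per unit area: PW = (1/g) Σ q̄ Δp, with q in kg/kg and Δp in Pa (1 kg/m² of water = 1 mm).
Layer 1000–760 hPa: Δp = 240 hPa = 24000 Pa, q̄ = 0.00762 kg/kg → 0.00762 × 24000 / 9.8 = 18.66 mm
Layer 760–580 hPa: Δp = 180 hPa = 18000 Pa, q̄ = 0.00421 kg/kg → 0.00421 × 18000 / 9.8 = 7.73 mm
Layer 580–510 hPa: Δp = 70 hPa = 7000 Pa, q̄ = 0.00126 kg/kg → 0.00126 × 7000 / 9.8 = 0.90 mm
Layer 510–450 hPa: Δp = 60 hPa = 6000 Pa, q̄ = 0.000833 kg/kg → 0.000833 × 6000 / 9.8 = 0.51 mm
Layer 450–200 hPa: Δp = 250 hPa = 25000 Pa, q̄ = 0.000326 kg/kg → 0.000326 × 25000 / 9.8 = 0.83 mm
PW = 18.66 + 7.73 + 0.90 + 0.51 + 0.83 = 28.63 ≈ 28.6 mm.
Rainfall = ε × PW = 0.22 × 28.6 = 6.3 mm.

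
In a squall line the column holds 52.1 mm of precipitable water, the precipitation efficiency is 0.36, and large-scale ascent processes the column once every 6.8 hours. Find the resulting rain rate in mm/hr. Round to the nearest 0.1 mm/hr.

Each overturning extracts ε × PW = 0.36 × 52.1 = 18.756 mm.
Rate = ε·PW / τ = 18.756 / 6.8 h = 2.8 mm/hr.

R ≈ 2.8 mm/hr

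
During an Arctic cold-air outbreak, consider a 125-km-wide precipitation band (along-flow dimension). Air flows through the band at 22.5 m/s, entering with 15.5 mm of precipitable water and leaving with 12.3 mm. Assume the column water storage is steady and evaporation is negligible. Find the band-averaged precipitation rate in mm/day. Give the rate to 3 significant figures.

Column moisture flux per unit crosswind length is F = V × PW.
Inflow: F_in = 22.5 × 15.5 = 348.75 mm·m/s
Outflow: F_out = 22.5 × 12.3 = 276.75 mm·m/s
Steady-state rate R = (F_in − F_out)/L = (348.75 − 276.75) / 125000 m = 5.760e-04 mm/s.
R = 5.760e-04 × 3600 × 24 = 49.8 mm/day.

R ≈ 49.8 mm/day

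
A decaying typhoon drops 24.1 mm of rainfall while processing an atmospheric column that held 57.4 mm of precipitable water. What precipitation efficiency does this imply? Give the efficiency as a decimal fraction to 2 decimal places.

ε = rainfall / PW = 24.1 / 57.4 = 0.42.

ε ≈ 0.42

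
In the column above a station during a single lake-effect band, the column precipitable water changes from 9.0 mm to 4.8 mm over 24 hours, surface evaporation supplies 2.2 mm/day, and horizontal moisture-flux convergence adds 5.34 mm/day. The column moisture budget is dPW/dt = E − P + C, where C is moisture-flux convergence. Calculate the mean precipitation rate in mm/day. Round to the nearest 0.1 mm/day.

dPW/dt = (4.8 − 9.0) mm / (24/24 day) = -4.200 mm/day.
P = E + C − dPW/dt = 2.2 + (5.34) − (-4.200) = 11.7 mm/day.

P ≈ 11.7 mm/day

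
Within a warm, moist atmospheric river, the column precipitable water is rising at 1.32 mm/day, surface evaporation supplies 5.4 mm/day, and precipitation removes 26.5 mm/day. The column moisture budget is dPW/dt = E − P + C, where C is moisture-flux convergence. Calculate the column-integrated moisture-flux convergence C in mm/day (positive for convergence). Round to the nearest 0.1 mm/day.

C ≈ 22.4 mm/day

dPW/dt = +1.32 mm/day.
C = dPW/dt − E + P = (+1.32) − 5.4 + 26.5 = 22.4 mm/day.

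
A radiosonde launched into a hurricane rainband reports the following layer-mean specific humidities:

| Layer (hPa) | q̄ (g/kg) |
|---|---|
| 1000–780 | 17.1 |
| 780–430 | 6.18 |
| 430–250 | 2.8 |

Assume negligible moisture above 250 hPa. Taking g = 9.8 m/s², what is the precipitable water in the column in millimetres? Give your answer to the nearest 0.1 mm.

Precipitable water is the column-integrated vapour mass per unit area: PW = (1/g) Σ q̄ Δp, with q in kg/kg and Δp in Pa (1 kg/m² of water = 1 mm).
Layer 1000–780 hPa: Δp = 220 hPa = 22000 Pa, q̄ = 0.0171 kg/kg → 0.0171 × 22000 / 9.8 = 38.39 mm
Layer 780–430 hPa: Δp = 350 hPa = 35000 Pa, q̄ = 0.00618 kg/kg → 0.00618 × 35000 / 9.8 = 22.07 mm
Layer 430–250 hPa: Δp = 180 hPa = 18000 Pa, q̄ = 0.0028 kg/kg → 0.0028 × 18000 / 9.8 = 5.14 mm
PW = 38.39 + 22.07 + 5.14 = 65.60 ≈ 65.6 mm.

PW ≈ 65.6 mm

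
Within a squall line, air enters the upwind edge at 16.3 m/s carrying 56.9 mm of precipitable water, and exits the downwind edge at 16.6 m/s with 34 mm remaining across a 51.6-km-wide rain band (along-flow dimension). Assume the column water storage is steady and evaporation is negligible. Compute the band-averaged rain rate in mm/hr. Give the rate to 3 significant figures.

Column moisture flux per unit crosswind length is F = V × PW.
Inflow: F_in = 16.3 × 56.9 = 927.47 mm·m/s
Outflow: F_out = 16.6 × 34 = 564.4 mm·m/s
Steady-state rate R = (F_in − F_out)/L = (927.47 − 564.4) / 51600 m = 7.036e-03 mm/s.
R = 7.036e-03 × 3600 = 25.3 mm/hr.

R ≈ 25.3 mm/hr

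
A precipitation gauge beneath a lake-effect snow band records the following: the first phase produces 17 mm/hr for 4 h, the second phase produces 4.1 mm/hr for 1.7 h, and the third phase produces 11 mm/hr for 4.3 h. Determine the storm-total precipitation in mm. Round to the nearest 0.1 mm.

total ≈ 122.3 mm

Total = Σ Rᵢ Δtᵢ = 17 × 4 + 4.1 × 1.7 + 11 × 4.3
      = 68 + 6.97 + 47.3 = 122.3 mm.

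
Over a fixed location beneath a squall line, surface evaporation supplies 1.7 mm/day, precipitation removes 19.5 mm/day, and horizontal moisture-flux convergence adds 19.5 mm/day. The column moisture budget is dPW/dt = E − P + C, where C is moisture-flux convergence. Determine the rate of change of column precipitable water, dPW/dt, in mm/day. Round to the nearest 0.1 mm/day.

dPW/dt ≈ 1.7 mm/day

dPW/dt = E − P + C = 1.7 − 19.5 + (19.5) = 1.7 mm/day.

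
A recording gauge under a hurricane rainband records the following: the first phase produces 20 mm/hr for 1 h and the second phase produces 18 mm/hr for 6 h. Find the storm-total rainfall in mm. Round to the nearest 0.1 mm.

Total = Σ Rᵢ Δtᵢ = 20 × 1 + 18 × 6
      = 20 + 108 = 128.0 mm.

total ≈ 128.0 mm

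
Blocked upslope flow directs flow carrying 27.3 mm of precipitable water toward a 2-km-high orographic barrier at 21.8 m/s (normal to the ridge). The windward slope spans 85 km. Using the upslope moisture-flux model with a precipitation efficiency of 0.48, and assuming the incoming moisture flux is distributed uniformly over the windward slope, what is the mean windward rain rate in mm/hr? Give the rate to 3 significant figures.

R ≈ 12.1 mm/hr

Incoming column moisture flux per unit ridge length: F = V × PW = 21.8 × 27.3 = 595.14 mm·m/s.
Spread over the 85 km slope with efficiency ε = 0.48: R = ε·F/W = 0.48 × 595.14 / 85000 m = 3.361e-03 mm/s.
R = 3.361e-03 × 3600 = 12.1 mm/hr.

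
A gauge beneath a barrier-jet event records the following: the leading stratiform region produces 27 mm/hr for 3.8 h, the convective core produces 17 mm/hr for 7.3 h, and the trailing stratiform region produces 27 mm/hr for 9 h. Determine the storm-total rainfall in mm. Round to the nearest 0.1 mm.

Total = Σ Rᵢ Δtᵢ = 27 × 3.8 + 17 × 7.3 + 27 × 9
      = 102.6 + 124.1 + 243 = 469.7 mm.

total ≈ 469.7 mm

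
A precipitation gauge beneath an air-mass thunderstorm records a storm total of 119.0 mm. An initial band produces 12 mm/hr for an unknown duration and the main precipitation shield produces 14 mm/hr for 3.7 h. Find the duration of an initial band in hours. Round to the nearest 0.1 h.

Known phases: 14 × 3.7 = 51.8 mm.
Remaining depth = 119.0 − 51.8 = 67.2 mm.
Duration = 67.2 / 12 = 5.6 h.

duration ≈ 5.6 h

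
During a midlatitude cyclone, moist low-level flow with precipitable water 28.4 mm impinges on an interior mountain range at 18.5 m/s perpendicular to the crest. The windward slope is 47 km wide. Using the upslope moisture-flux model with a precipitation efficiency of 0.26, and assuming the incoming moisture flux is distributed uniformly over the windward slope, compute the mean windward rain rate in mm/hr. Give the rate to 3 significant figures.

Incoming column moisture flux per unit ridge length: F = V × PW = 18.5 × 28.4 = 525.4 mm·m/s.
Spread over the 47 km slope with efficiency ε = 0.26: R = ε·F/W = 0.26 × 525.4 / 47000 m = 2.906e-03 mm/s.
R = 2.906e-03 × 3600 = 10.5 mm/hr.

R ≈ 10.5 mm/hr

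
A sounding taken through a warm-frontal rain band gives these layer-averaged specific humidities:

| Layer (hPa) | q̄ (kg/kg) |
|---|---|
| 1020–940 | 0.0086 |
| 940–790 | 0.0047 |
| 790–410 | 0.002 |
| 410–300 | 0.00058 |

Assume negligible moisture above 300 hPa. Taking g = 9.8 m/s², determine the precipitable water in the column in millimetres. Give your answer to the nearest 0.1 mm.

Precipitable water is the column-integrated vapour mass per unit area: PW = (1/g) Σ q̄ Δp, with q in kg/kg and Δp in Pa (1 kg/m² of water = 1 mm).
Layer 1020–940 hPa: Δp = 80 hPa = 8000 Pa, q̄ = 0.0086 kg/kg → 0.0086 × 8000 / 9.8 = 7.02 mm
Layer 940–790 hPa: Δp = 150 hPa = 15000 Pa, q̄ = 0.0047 kg/kg → 0.0047 × 15000 / 9.8 = 7.19 mm
Layer 790–410 hPa: Δp = 380 hPa = 38000 Pa, q̄ = 0.002 kg/kg → 0.002 × 38000 / 9.8 = 7.76 mm
Layer 410–300 hPa: Δp = 110 hPa = 11000 Pa, q̄ = 0.00058 kg/kg → 0.00058 × 11000 / 9.8 = 0.65 mm
PW = 7.02 + 7.19 + 7.76 + 0.65 = 22.62 ≈ 22.6 mm.

PW ≈ 22.6 mm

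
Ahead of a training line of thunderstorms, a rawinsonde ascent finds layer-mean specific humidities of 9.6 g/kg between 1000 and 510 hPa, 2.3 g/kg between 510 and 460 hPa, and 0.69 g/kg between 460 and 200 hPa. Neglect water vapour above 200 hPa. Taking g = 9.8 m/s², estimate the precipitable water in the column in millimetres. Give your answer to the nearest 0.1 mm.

Precipitable water is the column-integrated vapour mass per unit area: PW = (1/g) Σ q̄ Δp, with q in kg/kg and Δp in Pa (1 kg/m² of water = 1 mm).
Layer 1000–510 hPa: Δp = 490 hPa = 49000 Pa, q̄ = 0.0096 kg/kg → 0.0096 × 49000 / 9.8 = 48.00 mm
Layer 510–460 hPa: Δp = 50 hPa = 5000 Pa, q̄ = 0.0023 kg/kg → 0.0023 × 5000 / 9.8 = 1.17 mm
Layer 460–200 hPa: Δp = 260 hPa = 26000 Pa, q̄ = 0.00069 kg/kg → 0.00069 × 26000 / 9.8 = 1.83 mm
PW = 48.00 + 1.17 + 1.83 = 51.00 ≈ 51.0 mm.

PW ≈ 51.0 mm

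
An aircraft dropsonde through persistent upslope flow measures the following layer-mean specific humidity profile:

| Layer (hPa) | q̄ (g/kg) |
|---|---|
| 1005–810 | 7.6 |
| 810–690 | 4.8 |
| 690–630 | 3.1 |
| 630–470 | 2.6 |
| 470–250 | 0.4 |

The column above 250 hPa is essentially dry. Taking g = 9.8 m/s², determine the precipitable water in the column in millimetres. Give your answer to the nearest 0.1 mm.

Precipitable water is the column-integrated vapour mass per unit area: PW = (1/g) Σ q̄ Δp, with q in kg/kg and Δp in Pa (1 kg/m² of water = 1 mm).
Layer 1005–810 hPa: Δp = 195 hPa = 19500 Pa, q̄ = 0.0076 kg/kg → 0.0076 × 19500 / 9.8 = 15.12 mm
Layer 810–690 hPa: Δp = 120 hPa = 12000 Pa, q̄ = 0.0048 kg/kg → 0.0048 × 12000 / 9.8 = 5.88 mm
Layer 690–630 hPa: Δp = 60 hPa = 6000 Pa, q̄ = 0.0031 kg/kg → 0.0031 × 6000 / 9.8 = 1.90 mm
Layer 630–470 hPa: Δp = 160 hPa = 16000 Pa, q̄ = 0.0026 kg/kg → 0.0026 × 16000 / 9.8 = 4.24 mm
Layer 470–250 hPa: Δp = 220 hPa = 22000 Pa, q̄ = 0.0004 kg/kg → 0.0004 × 22000 / 9.8 = 0.90 mm
PW = 15.12 + 5.88 + 1.90 + 4.24 + 0.90 = 28.04 ≈ 28.0 mm.

PW ≈ 28.0 mm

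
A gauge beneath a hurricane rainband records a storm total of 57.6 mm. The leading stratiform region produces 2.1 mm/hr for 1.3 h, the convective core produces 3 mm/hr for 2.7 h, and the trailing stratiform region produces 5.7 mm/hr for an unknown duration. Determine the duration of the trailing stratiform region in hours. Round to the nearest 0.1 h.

Known phases: 2.1 × 1.3 + 3 × 2.7 = 2.73 + 8.1 = 10.83 mm.
Remaining depth = 57.6 − 10.83 = 46.77 mm.
Duration = 46.77 / 5.7 = 8.2 h.

duration ≈ 8.2 h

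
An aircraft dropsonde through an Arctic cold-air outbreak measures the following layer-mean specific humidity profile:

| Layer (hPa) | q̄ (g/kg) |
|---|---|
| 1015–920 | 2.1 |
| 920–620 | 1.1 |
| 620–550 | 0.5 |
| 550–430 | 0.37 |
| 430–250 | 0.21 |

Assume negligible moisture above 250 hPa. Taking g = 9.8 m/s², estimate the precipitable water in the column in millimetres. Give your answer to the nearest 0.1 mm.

PW ≈ 6.6 mm

Precipitable water is the column-integrated vapour mass per unit area: PW = (1/g) Σ q̄ Δp, with q in kg/kg and Δp in Pa (1 kg/m² of water = 1 mm).
Layer 1015–920 hPa: Δp = 95 hPa = 9500 Pa, q̄ = 0.0021 kg/kg → 0.0021 × 9500 / 9.8 = 2.04 mm
Layer 920–620 hPa: Δp = 300 hPa = 30000 Pa, q̄ = 0.0011 kg/kg → 0.0011 × 30000 / 9.8 = 3.37 mm
Layer 620–550 hPa: Δp = 70 hPa = 7000 Pa, q̄ = 0.0005 kg/kg → 0.0005 × 7000 / 9.8 = 0.36 mm
Layer 550–430 hPa: Δp = 120 hPa = 12000 Pa, q̄ = 0.00037 kg/kg → 0.00037 × 12000 / 9.8 = 0.45 mm
Layer 430–250 hPa: Δp = 180 hPa = 18000 Pa, q̄ = 0.00021 kg/kg → 0.00021 × 18000 / 9.8 = 0.39 mm
PW = 2.04 + 3.37 + 0.36 + 0.45 + 0.39 = 6.61 ≈ 6.6 mm.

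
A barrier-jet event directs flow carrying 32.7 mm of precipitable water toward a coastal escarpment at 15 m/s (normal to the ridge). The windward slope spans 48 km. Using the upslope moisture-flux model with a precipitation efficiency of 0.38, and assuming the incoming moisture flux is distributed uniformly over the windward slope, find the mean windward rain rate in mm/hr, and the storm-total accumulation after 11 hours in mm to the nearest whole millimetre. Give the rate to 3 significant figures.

Incoming column moisture flux per unit ridge length: F = V × PW = 15 × 32.7 = 490.5 mm·m/s.
Spread over the 48 km slope with efficiency ε = 0.38: R = ε·F/W = 0.38 × 490.5 / 48000 m = 3.883e-03 mm/s.
R = 3.883e-03 × 3600 = 14.0 mm/hr.
Over 11 h: total = 14.0 × 11 = 154 mm.

R ≈ 14.0 mm/hr; total ≈ 154 mm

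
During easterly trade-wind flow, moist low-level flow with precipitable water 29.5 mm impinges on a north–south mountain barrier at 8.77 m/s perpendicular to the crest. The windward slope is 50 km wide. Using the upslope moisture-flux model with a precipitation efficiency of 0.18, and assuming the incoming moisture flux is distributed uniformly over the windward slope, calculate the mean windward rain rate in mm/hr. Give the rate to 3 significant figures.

Incoming column moisture flux per unit ridge length: F = V × PW = 8.77 × 29.5 = 258.715 mm·m/s.
Spread over the 50 km slope with efficiency ε = 0.18: R = ε·F/W = 0.18 × 258.715 / 50000 m = 9.314e-04 mm/s.
R = 9.314e-04 × 3600 = 3.35 mm/hr.

R ≈ 3.35 mm/hr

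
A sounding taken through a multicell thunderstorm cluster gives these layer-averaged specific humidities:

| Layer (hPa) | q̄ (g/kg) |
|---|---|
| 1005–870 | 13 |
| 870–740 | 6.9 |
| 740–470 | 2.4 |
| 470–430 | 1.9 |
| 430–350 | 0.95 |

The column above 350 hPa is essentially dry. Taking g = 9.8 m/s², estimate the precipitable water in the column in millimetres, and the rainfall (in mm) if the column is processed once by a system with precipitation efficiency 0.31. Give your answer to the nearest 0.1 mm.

Precipitable water is the column-integrated vapour mass per unit area: PW = (1/g) Σ q̄ Δp, with q in kg/kg and Δp in Pa (1 kg/m² of water = 1 mm).
Layer 1005–870 hPa: Δp = 135 hPa = 13500 Pa, q̄ = 0.013 kg/kg → 0.013 × 13500 / 9.8 = 17.91 mm
Layer 870–740 hPa: Δp = 130 hPa = 13000 Pa, q̄ = 0.0069 kg/kg → 0.0069 × 13000 / 9.8 = 9.15 mm
Layer 740–470 hPa: Δp = 270 hPa = 27000 Pa, q̄ = 0.0024 kg/kg → 0.0024 × 27000 / 9.8 = 6.61 mm
Layer 470–430 hPa: Δp = 40 hPa = 4000 Pa, q̄ = 0.0019 kg/kg → 0.0019 × 4000 / 9.8 = 0.78 mm
Layer 430–350 hPa: Δp = 80 hPa = 8000 Pa, q̄ = 0.00095 kg/kg → 0.00095 × 8000 / 9.8 = 0.78 mm
PW = 17.91 + 9.15 + 6.61 + 0.78 + 0.78 = 35.23 ≈ 35.2 mm.
Rainfall = ε × PW = 0.31 × 35.2 = 10.9 mm.

PW ≈ 35.2 mm; rainfall ≈ 10.9 mm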